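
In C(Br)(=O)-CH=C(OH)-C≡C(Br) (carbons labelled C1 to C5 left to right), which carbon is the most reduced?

C2

Bonds to more-electronegative neighbours contribute +1 each, bonds to H or metals contribute −1 each, and C–C bonds contribute 0. Tallying each carbon:
C1: 1C, 2O, 1Br → 0 + 2 + 1 = +3
C2: 3C, 1H → 0 − 1 = -1
C3: 3C, 1O → 0 + 1 = +1
C4: 4C → 0 = 0
C5: 3C, 1Br → 0 + 1 = +1
The most reduced carbon is C2 at -1.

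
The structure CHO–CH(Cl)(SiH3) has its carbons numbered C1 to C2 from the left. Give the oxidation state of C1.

+1

Bonds to more-electronegative neighbours contribute +1 each, bonds to H or metals contribute −1 each, and C–C bonds contribute 0.
C1 has one bond to C (0), one bond to H (-1), a double bond to O (2×+1 = +2).
Oxidation state = 0 − 1 + 2 = +1.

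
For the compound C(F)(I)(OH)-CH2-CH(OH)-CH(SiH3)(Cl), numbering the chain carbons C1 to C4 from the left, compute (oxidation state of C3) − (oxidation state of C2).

+2

C3: 2C, 1H, 1O → 0 − 1 + 1 = 0
C2: 2C, 2H → 0 − 2 = -2
Difference: 0 − (-2) = +2.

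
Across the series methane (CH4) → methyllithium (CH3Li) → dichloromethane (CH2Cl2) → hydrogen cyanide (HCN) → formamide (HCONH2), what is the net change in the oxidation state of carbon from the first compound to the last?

Carbon oxidation states along the series — methane: -4, methyllithium: -4, dichloromethane: 0, hydrogen cyanide: +2, formamide: +2.
Net change = +2 − (-4) = +6.

+6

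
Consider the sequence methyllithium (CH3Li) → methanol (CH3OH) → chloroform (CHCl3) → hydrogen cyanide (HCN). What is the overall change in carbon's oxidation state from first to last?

+6

Carbon oxidation states along the series — methyllithium: -4, methanol: -2, chloroform: +2, hydrogen cyanide: +2.
Net change = +2 − (-4) = +6.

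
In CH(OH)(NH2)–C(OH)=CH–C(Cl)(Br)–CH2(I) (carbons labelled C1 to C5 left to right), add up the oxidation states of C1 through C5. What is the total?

Tallying each carbon's bonds:
C1: 1C, 1H, 1O, 1N → 0 − 1 + 1 + 1 = +1
C2: 3C, 1O → 0 + 1 = +1
C3: 3C, 1H → 0 − 1 = -1
C4: 2C, 1Cl, 1Br → 0 + 1 + 1 = +2
C5: 1C, 2H, 1I → 0 − 2 + 1 = -1
Sum = +1 + 1 − 1 + 2 − 1 = +2.

+2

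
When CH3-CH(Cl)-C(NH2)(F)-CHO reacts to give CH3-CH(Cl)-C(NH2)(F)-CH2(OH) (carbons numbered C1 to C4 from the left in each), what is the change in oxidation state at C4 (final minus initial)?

-2

Before: C4 has 1 bond to C, 1 bond to H, 2 bonds to O → oxidation state +1.
After: C4 has 1 bond to C, 2 bonds to H, 1 bond to O → oxidation state -1.
Δ = -1 − (+1) = -2, so this is a reduction at C4.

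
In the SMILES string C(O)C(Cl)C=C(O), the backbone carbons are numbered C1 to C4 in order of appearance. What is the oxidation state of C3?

-1

Each bond to a more electronegative atom (O, N, halogen) counts +1, each bond to a less electronegative atom (H, metal, B, Si) counts −1, and each C–C bond counts 0.
C3 has one bond to C (0), a double bond to C (2×0 = 0), one bond to H (-1).
Oxidation state = 0 + 0 − 1 = -1.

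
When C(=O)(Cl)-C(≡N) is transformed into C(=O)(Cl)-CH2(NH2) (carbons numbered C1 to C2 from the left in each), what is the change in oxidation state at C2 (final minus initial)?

Before: C2 has 1 bond to C, 3 bonds to N → oxidation state +3.
After: C2 has 1 bond to C, 2 bonds to H, 1 bond to N → oxidation state -1.
Δ = -1 − (+3) = -4, so this is a reduction at C2.

-4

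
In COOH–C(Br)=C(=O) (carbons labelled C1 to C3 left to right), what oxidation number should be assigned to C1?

+3

Assign +1 per bond to O/N/halogen, −1 per bond to H or an electropositive element, and 0 per bond to carbon.
C1 has one bond to C (0), a double bond to O (2×+1 = +2), one bond to O (+1).
Oxidation state = 0 + 2 + 1 = +3.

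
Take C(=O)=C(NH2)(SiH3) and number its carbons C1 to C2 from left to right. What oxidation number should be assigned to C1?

Bonds to more-electronegative neighbours contribute +1 each, bonds to H or metals contribute −1 each, and C–C bonds contribute 0.
C1 has a double bond to C (2×0 = 0), a double bond to O (2×+1 = +2).
Oxidation state = 0 + 2 = +2.

+2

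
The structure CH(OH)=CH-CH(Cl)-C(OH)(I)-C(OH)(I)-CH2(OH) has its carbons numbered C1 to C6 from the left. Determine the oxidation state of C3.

0

C3 has one bond to C (0), one bond to C (0), one bond to H (-1), one bond to Cl (+1).
Oxidation state = 0 + 0 − 1 + 1 = 0.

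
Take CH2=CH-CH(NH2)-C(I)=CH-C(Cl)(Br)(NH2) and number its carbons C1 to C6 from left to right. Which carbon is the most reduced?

Assign +1 per bond to O/N/halogen, −1 per bond to H or an electropositive element, and 0 per bond to carbon. Tallying each carbon:
C1: 2C, 2H → 0 − 2 = -2
C2: 3C, 1H → 0 − 1 = -1
C3: 2C, 1H, 1N → 0 − 1 + 1 = 0
C4: 3C, 1I → 0 + 1 = +1
C5: 3C, 1H → 0 − 1 = -1
C6: 1C, 1N, 1Cl, 1Br → 0 + 1 + 1 + 1 = +3
The most reduced carbon is C1 at -2.

C1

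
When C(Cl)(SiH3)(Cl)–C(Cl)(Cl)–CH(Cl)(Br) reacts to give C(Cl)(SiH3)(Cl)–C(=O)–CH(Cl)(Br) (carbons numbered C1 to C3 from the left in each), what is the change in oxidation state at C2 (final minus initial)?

Before: C2 has 2 bonds to C, 2 bonds to Cl → oxidation state +2.
After: C2 has 2 bonds to C, 2 bonds to O → oxidation state +2.
Δ = +2 − (+2) = 0, so no net redox change at C2.

0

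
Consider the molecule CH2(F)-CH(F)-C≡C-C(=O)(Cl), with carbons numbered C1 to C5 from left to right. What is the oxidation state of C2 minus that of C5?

-3

C2: 2C, 1H, 1F → 0 − 1 + 1 = 0
C5: 1C, 2O, 1Cl → 0 + 2 + 1 = +3
Difference: 0 − (+3) = -3.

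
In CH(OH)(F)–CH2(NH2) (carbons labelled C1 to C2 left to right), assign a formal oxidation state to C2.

C2 has one bond to C (0), one bond to N (+1), one bond to H (-1), one bond to H (-1).
Oxidation state = 0 + 1 − 1 − 1 = -1.

-1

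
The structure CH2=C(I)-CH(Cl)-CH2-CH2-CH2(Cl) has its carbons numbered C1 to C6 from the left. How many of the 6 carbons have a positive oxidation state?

Tallying each carbon's bonds:
C1: 2C, 2H → 0 − 2 = -2
C2: 3C, 1I → 0 + 1 = +1
C3: 2C, 1H, 1Cl → 0 − 1 + 1 = 0
C4: 2C, 2H → 0 − 2 = -2
C5: 2C, 2H → 0 − 2 = -2
C6: 1C, 2H, 1Cl → 0 − 2 + 1 = -1
1 carbon (C2) meets the condition.

1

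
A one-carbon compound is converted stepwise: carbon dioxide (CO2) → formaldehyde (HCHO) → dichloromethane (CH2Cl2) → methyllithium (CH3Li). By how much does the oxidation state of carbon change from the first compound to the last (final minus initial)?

-8

Carbon oxidation states along the series — carbon dioxide: +4, formaldehyde: 0, dichloromethane: 0, methyllithium: -4.
Net change = -4 − (+4) = -8.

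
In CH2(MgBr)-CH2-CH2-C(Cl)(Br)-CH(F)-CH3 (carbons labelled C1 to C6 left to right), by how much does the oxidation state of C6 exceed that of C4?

-5

C6: 1C, 3H → 0 − 3 = -3
C4: 2C, 1Cl, 1Br → 0 + 1 + 1 = +2
Difference: -3 − (+2) = -5.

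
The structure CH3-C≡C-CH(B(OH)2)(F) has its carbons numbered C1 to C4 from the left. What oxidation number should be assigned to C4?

C4 has one bond to C (0), one bond to B (-1), one bond to F (+1), one bond to H (-1).
Oxidation state = 0 − 1 + 1 − 1 = -1.

-1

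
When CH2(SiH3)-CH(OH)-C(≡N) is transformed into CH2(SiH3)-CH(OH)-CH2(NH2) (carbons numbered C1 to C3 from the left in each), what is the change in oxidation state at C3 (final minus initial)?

Before: C3 has 1 bond to C, 3 bonds to N → oxidation state +3.
After: C3 has 1 bond to C, 2 bonds to H, 1 bond to N → oxidation state -1.
Δ = -1 − (+3) = -4, so this is a reduction at C3.

-4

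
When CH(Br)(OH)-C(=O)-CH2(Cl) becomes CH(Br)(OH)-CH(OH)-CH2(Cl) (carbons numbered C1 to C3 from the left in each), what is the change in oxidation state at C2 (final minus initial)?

Before: C2 has 2 bonds to C, 2 bonds to O → oxidation state +2.
After: C2 has 2 bonds to C, 1 bond to H, 1 bond to O → oxidation state 0.
Δ = 0 − (+2) = -2, so this is a reduction at C2.

-2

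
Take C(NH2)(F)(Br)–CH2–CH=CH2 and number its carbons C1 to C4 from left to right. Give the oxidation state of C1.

Each bond to a more electronegative atom (O, N, halogen) counts +1, each bond to a less electronegative atom (H, metal, B, Si) counts −1, and each C–C bond counts 0.
C1 has one bond to C (0), one bond to N (+1), one bond to F (+1), one bond to Br (+1).
Oxidation state = 0 + 1 + 1 + 1 = +3.

+3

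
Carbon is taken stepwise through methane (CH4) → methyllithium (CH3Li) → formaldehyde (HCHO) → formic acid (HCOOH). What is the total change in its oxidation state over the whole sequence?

+6

Carbon oxidation states along the series — methane: -4, methyllithium: -4, formaldehyde: 0, formic acid: +2.
Net change = +2 − (-4) = +6.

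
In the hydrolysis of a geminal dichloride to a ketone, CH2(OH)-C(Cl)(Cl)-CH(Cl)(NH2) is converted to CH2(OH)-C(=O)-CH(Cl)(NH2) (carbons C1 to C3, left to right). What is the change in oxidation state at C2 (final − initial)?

0

Before: C2 has 2 bonds to C, 2 bonds to Cl → oxidation state +2.
After: C2 has 2 bonds to C, 2 bonds to O → oxidation state +2.
Δ = +2 − (+2) = 0, so no net redox change at C2.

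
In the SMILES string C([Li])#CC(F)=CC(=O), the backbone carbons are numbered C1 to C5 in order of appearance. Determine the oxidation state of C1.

Assign +1 per bond to O/N/halogen, −1 per bond to H or an electropositive element, and 0 per bond to carbon.
C1 has a triple bond to C (3×0 = 0), one bond to Li (-1).
Oxidation state = 0 − 1 = -1.

-1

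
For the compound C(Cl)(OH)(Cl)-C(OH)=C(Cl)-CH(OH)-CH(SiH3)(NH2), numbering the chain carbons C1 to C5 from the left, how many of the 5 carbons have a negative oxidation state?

1

Bonds to more-electronegative neighbours contribute +1 each, bonds to H or metals contribute −1 each, and C–C bonds contribute 0. Tallying each carbon:
C1: 1C, 1O, 2Cl → 0 + 1 + 2 = +3
C2: 3C, 1O → 0 + 1 = +1
C3: 3C, 1Cl → 0 + 1 = +1
C4: 2C, 1H, 1O → 0 − 1 + 1 = 0
C5: 1C, 1H, 1N, 1Si → 0 − 1 + 1 − 1 = -1
1 carbon (C5) meets the condition.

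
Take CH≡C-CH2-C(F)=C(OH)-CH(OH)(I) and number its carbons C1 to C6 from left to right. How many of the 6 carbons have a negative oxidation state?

2

Each bond to a more electronegative atom (O, N, halogen) counts +1, each bond to a less electronegative atom (H, metal, B, Si) counts −1, and each C–C bond counts 0. Tallying each carbon:
C1: 3C, 1H → 0 − 1 = -1
C2: 4C → 0 = 0
C3: 2C, 2H → 0 − 2 = -2
C4: 3C, 1F → 0 + 1 = +1
C5: 3C, 1O → 0 + 1 = +1
C6: 1C, 1H, 1O, 1I → 0 − 1 + 1 + 1 = +1
2 carbons (C1, C3) meet the condition.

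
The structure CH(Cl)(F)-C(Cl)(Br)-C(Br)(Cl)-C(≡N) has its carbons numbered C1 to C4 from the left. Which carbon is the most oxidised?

Tallying each carbon's bonds:
C1: 1C, 1H, 1F, 1Cl → 0 − 1 + 1 + 1 = +1
C2: 2C, 1Cl, 1Br → 0 + 1 + 1 = +2
C3: 2C, 1Cl, 1Br → 0 + 1 + 1 = +2
C4: 1C, 3N → 0 + 3 = +3
The most oxidised carbon is C4 at +3.

C4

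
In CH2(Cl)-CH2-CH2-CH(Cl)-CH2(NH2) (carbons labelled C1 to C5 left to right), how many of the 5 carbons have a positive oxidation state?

0

Tallying each carbon's bonds:
C1: 1C, 2H, 1Cl → 0 − 2 + 1 = -1
C2: 2C, 2H → 0 − 2 = -2
C3: 2C, 2H → 0 − 2 = -2
C4: 2C, 1H, 1Cl → 0 − 1 + 1 = 0
C5: 1C, 2H, 1N → 0 − 2 + 1 = -1
0 carbons meet the condition.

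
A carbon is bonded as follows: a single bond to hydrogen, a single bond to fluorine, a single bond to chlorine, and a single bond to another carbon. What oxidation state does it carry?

+1

Bonds to more-electronegative neighbours contribute +1 each, bonds to H or metals contribute −1 each, and C–C bonds contribute 0.
The carbon has one bond to C (0), one bond to H (-1), one bond to Cl (+1), one bond to F (+1).
Oxidation state = 0 − 1 + 1 + 1 = +1.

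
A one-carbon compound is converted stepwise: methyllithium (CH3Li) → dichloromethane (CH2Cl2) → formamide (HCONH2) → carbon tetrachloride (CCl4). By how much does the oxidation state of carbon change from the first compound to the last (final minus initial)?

+8

Carbon oxidation states along the series — methyllithium: -4, dichloromethane: 0, formamide: +2, carbon tetrachloride: +4.
Net change = +4 − (-4) = +8.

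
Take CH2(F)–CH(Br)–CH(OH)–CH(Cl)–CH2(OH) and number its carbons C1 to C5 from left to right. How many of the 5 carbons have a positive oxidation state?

0

Tallying each carbon's bonds:
C1: 1C, 2H, 1F → 0 − 2 + 1 = -1
C2: 2C, 1H, 1Br → 0 − 1 + 1 = 0
C3: 2C, 1H, 1O → 0 − 1 + 1 = 0
C4: 2C, 1H, 1Cl → 0 − 1 + 1 = 0
C5: 1C, 2H, 1O → 0 − 2 + 1 = -1
0 carbons meet the condition.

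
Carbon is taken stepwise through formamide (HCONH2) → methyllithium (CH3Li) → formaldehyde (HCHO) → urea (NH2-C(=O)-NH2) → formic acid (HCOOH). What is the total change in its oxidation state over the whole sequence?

0

Carbon oxidation states along the series — formamide: +2, methyllithium: -4, formaldehyde: 0, urea: +4, formic acid: +2.
Net change = +2 − (+2) = 0.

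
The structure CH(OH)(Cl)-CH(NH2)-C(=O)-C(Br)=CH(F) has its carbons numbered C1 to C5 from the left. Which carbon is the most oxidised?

Each bond to a more electronegative atom (O, N, halogen) counts +1, each bond to a less electronegative atom (H, metal, B, Si) counts −1, and each C–C bond counts 0. Tallying each carbon:
C1: 1C, 1H, 1O, 1Cl → 0 − 1 + 1 + 1 = +1
C2: 2C, 1H, 1N → 0 − 1 + 1 = 0
C3: 2C, 2O → 0 + 2 = +2
C4: 3C, 1Br → 0 + 1 = +1
C5: 2C, 1H, 1F → 0 − 1 + 1 = 0
The most oxidised carbon is C3 at +2.

C3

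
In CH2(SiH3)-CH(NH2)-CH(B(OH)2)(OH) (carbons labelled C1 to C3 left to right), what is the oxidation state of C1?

-3

C1 has one bond to C (0), one bond to H (-1), one bond to H (-1), one bond to Si (-1).
Oxidation state = 0 − 1 − 1 − 1 = -3.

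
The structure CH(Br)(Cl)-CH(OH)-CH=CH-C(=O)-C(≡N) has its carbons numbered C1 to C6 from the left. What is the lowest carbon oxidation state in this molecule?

Each bond to a more electronegative atom (O, N, halogen) counts +1, each bond to a less electronegative atom (H, metal, B, Si) counts −1, and each C–C bond counts 0. Tallying each carbon:
C1: 1C, 1H, 1Cl, 1Br → 0 − 1 + 1 + 1 = +1
C2: 2C, 1H, 1O → 0 − 1 + 1 = 0
C3: 3C, 1H → 0 − 1 = -1
C4: 3C, 1H → 0 − 1 = -1
C5: 2C, 2O → 0 + 2 = +2
C6: 1C, 3N → 0 + 3 = +3
The lowest value is -1.

-1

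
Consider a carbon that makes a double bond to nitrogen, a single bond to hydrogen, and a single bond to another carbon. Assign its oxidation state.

The carbon has one bond to C (0), a double bond to N (2×+1 = +2), one bond to H (-1).
Oxidation state = 0 + 2 − 1 = +1.

+1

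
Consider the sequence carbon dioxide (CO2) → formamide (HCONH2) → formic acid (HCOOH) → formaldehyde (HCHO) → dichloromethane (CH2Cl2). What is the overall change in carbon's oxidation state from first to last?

Carbon oxidation states along the series — carbon dioxide: +4, formamide: +2, formic acid: +2, formaldehyde: 0, dichloromethane: 0.
Net change = 0 − (+4) = -4.

-4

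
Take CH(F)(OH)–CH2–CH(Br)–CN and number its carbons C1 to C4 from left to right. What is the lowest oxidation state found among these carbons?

Count +1 for every bond to an atom more electronegative than carbon and −1 for every bond to one less electronegative; C–C bonds are 0. Tallying each carbon:
C1: 1C, 1H, 1O, 1F → 0 − 1 + 1 + 1 = +1
C2: 2C, 2H → 0 − 2 = -2
C3: 2C, 1H, 1Br → 0 − 1 + 1 = 0
C4: 1C, 3N → 0 + 3 = +3
The lowest value is -2.

-2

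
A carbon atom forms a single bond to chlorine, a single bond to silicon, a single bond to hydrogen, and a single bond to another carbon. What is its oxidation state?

-1

The carbon has one bond to C (0), one bond to H (-1), one bond to Cl (+1), one bond to Si (-1).
Oxidation state = 0 − 1 + 1 − 1 = -1.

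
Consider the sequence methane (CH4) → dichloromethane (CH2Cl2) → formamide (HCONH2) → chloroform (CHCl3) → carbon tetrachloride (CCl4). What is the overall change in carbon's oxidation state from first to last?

Carbon oxidation states along the series — methane: -4, dichloromethane: 0, formamide: +2, chloroform: +2, carbon tetrachloride: +4.
Net change = +4 − (-4) = +8.

+8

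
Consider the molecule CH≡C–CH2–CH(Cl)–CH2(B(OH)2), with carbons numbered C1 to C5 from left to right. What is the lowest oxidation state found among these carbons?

Count +1 for every bond to an atom more electronegative than carbon and −1 for every bond to one less electronegative; C–C bonds are 0. Tallying each carbon:
C1: 3C, 1H → 0 − 1 = -1
C2: 4C → 0 = 0
C3: 2C, 2H → 0 − 2 = -2
C4: 2C, 1H, 1Cl → 0 − 1 + 1 = 0
C5: 1C, 2H, 1B → 0 − 2 − 1 = -3
The lowest value is -3.

-3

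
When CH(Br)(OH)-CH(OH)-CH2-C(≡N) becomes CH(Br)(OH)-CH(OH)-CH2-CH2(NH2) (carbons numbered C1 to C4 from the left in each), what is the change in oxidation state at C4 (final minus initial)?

Before: C4 has 1 bond to C, 3 bonds to N → oxidation state +3.
After: C4 has 1 bond to C, 2 bonds to H, 1 bond to N → oxidation state -1.
Δ = -1 − (+3) = -4, so this is a reduction at C4.

-4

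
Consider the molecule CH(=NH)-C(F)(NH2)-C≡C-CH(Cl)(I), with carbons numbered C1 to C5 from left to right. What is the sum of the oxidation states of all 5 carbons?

Assign +1 per bond to O/N/halogen, −1 per bond to H or an electropositive element, and 0 per bond to carbon. Tallying each carbon:
C1: 1C, 1H, 2N → 0 − 1 + 2 = +1
C2: 2C, 1N, 1F → 0 + 1 + 1 = +2
C3: 4C → 0 = 0
C4: 4C → 0 = 0
C5: 1C, 1H, 1Cl, 1I → 0 − 1 + 1 + 1 = +1
Sum = +1 + 2 + 0 + 0 + 1 = +4.

+4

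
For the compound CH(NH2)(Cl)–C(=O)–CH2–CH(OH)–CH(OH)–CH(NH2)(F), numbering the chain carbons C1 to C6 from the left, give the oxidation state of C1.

+1

C1 has one bond to C (0), one bond to H (-1), one bond to N (+1), one bond to Cl (+1).
Oxidation state = 0 − 1 + 1 + 1 = +1.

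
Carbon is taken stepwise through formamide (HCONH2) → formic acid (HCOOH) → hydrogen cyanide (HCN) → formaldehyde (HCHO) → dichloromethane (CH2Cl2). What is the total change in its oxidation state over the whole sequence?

-2

Carbon oxidation states along the series — formamide: +2, formic acid: +2, hydrogen cyanide: +2, formaldehyde: 0, dichloromethane: 0.
Net change = 0 − (+2) = -2.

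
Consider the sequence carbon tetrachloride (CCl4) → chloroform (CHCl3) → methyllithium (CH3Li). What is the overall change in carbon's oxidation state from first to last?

Carbon oxidation states along the series — carbon tetrachloride: +4, chloroform: +2, methyllithium: -4.
Net change = -4 − (+4) = -8.

-8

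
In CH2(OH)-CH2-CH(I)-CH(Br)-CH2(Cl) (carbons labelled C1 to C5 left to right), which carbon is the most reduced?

Tallying each carbon's bonds:
C1: 1C, 2H, 1O → 0 − 2 + 1 = -1
C2: 2C, 2H → 0 − 2 = -2
C3: 2C, 1H, 1I → 0 − 1 + 1 = 0
C4: 2C, 1H, 1Br → 0 − 1 + 1 = 0
C5: 1C, 2H, 1Cl → 0 − 2 + 1 = -1
The most reduced carbon is C2 at -2.

C2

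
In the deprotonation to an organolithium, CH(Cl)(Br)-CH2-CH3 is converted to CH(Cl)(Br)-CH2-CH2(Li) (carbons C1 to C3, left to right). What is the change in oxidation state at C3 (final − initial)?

Before: C3 has 1 bond to C, 3 bonds to H → oxidation state -3.
After: C3 has 1 bond to C, 2 bonds to H, 1 bond to Li → oxidation state -3.
Δ = -3 − (-3) = 0, so no net redox change at C3.

0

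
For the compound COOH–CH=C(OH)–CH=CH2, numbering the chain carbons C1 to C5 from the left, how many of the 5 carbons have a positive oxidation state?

2

Tallying each carbon's bonds:
C1: 1C, 3O → 0 + 3 = +3
C2: 3C, 1H → 0 − 1 = -1
C3: 3C, 1O → 0 + 1 = +1
C4: 3C, 1H → 0 − 1 = -1
C5: 2C, 2H → 0 − 2 = -2
2 carbons (C1, C3) meet the condition.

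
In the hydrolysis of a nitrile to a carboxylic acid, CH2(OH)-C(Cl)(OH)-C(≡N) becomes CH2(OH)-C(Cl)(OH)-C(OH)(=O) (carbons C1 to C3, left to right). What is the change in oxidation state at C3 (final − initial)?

0

Before: C3 has 1 bond to C, 3 bonds to N → oxidation state +3.
After: C3 has 1 bond to C, 3 bonds to O → oxidation state +3.
Δ = +3 − (+3) = 0, so no net redox change at C3.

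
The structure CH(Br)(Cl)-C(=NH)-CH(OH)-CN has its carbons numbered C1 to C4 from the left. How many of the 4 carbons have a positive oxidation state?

3

Each bond to a more electronegative atom (O, N, halogen) counts +1, each bond to a less electronegative atom (H, metal, B, Si) counts −1, and each C–C bond counts 0. Tallying each carbon:
C1: 1C, 1H, 1Cl, 1Br → 0 − 1 + 1 + 1 = +1
C2: 2C, 2N → 0 + 2 = +2
C3: 2C, 1H, 1O → 0 − 1 + 1 = 0
C4: 1C, 3N → 0 + 3 = +3
3 carbons (C1, C2, C4) meet the condition.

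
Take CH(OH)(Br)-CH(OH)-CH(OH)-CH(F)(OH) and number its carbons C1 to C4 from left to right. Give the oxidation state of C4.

C4 has one bond to C (0), one bond to F (+1), one bond to H (-1), one bond to O (+1).
Oxidation state = 0 + 1 − 1 + 1 = +1.

+1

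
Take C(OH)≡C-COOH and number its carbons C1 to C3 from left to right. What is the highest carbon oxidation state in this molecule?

+3

Count +1 for every bond to an atom more electronegative than carbon and −1 for every bond to one less electronegative; C–C bonds are 0. Tallying each carbon:
C1: 3C, 1O → 0 + 1 = +1
C2: 4C → 0 = 0
C3: 1C, 3O → 0 + 3 = +3
The highest value is +3.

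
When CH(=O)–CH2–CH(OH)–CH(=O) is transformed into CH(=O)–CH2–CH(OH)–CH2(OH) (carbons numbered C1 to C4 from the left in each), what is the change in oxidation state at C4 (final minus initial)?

Before: C4 has 1 bond to C, 1 bond to H, 2 bonds to O → oxidation state +1.
After: C4 has 1 bond to C, 2 bonds to H, 1 bond to O → oxidation state -1.
Δ = -1 − (+1) = -2, so this is a reduction at C4.

-2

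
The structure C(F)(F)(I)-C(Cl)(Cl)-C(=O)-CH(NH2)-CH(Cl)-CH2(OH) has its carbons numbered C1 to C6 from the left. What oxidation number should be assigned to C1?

Each bond to a more electronegative atom (O, N, halogen) counts +1, each bond to a less electronegative atom (H, metal, B, Si) counts −1, and each C–C bond counts 0.
C1 has one bond to C (0), one bond to F (+1), one bond to F (+1), one bond to I (+1).
Oxidation state = 0 + 1 + 1 + 1 = +3.

+3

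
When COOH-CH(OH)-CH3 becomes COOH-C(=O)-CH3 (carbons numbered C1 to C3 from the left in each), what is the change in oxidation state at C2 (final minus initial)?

+2

Before: C2 has 2 bonds to C, 1 bond to H, 1 bond to O → oxidation state 0.
After: C2 has 2 bonds to C, 2 bonds to O → oxidation state +2.
Δ = +2 − (0) = +2, so this is an oxidation at C2.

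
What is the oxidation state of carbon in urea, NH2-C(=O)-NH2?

The carbon has one bond to N (+1), a double bond to O (2×+1 = +2), one bond to N (+1).
Oxidation state = +1 + 2 + 1 = +4.

+4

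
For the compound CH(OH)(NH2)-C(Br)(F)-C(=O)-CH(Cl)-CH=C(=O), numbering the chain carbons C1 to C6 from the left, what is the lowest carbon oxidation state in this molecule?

-1

Bonds to more-electronegative neighbours contribute +1 each, bonds to H or metals contribute −1 each, and C–C bonds contribute 0. Tallying each carbon:
C1: 1C, 1H, 1O, 1N → 0 − 1 + 1 + 1 = +1
C2: 2C, 1F, 1Br → 0 + 1 + 1 = +2
C3: 2C, 2O → 0 + 2 = +2
C4: 2C, 1H, 1Cl → 0 − 1 + 1 = 0
C5: 3C, 1H → 0 − 1 = -1
C6: 2C, 2O → 0 + 2 = +2
The lowest value is -1.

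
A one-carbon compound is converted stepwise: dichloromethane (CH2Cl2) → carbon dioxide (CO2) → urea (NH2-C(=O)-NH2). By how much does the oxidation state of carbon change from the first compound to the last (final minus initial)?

+4

Carbon oxidation states along the series — dichloromethane: 0, carbon dioxide: +4, urea: +4.
Net change = +4 − (0) = +4.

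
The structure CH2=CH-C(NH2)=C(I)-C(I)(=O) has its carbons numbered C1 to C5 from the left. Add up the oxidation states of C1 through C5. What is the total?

+2

Tallying each carbon's bonds:
C1: 2C, 2H → 0 − 2 = -2
C2: 3C, 1H → 0 − 1 = -1
C3: 3C, 1N → 0 + 1 = +1
C4: 3C, 1I → 0 + 1 = +1
C5: 1C, 2O, 1I → 0 + 2 + 1 = +3
Sum = -2 − 1 + 1 + 1 + 3 = +2.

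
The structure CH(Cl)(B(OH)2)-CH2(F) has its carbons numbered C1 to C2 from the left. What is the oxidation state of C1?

Count +1 for every bond to an atom more electronegative than carbon and −1 for every bond to one less electronegative; C–C bonds are 0.
C1 has one bond to C (0), one bond to Cl (+1), one bond to H (-1), one bond to B (-1).
Oxidation state = 0 + 1 − 1 − 1 = -1.

-1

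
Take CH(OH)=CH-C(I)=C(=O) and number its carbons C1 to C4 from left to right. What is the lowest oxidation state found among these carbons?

-1

Tallying each carbon's bonds:
C1: 2C, 1H, 1O → 0 − 1 + 1 = 0
C2: 3C, 1H → 0 − 1 = -1
C3: 3C, 1I → 0 + 1 = +1
C4: 2C, 2O → 0 + 2 = +2
The lowest value is -1.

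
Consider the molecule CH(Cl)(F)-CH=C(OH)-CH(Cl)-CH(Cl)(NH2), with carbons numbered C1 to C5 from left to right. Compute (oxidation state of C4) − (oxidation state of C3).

-1

C4: 2C, 1H, 1Cl → 0 − 1 + 1 = 0
C3: 3C, 1O → 0 + 1 = +1
Difference: 0 − (+1) = -1.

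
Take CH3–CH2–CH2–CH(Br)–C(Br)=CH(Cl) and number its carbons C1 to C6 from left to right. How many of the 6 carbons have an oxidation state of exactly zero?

Bonds to more-electronegative neighbours contribute +1 each, bonds to H or metals contribute −1 each, and C–C bonds contribute 0. Tallying each carbon:
C1: 1C, 3H → 0 − 3 = -3
C2: 2C, 2H → 0 − 2 = -2
C3: 2C, 2H → 0 − 2 = -2
C4: 2C, 1H, 1Br → 0 − 1 + 1 = 0
C5: 3C, 1Br → 0 + 1 = +1
C6: 2C, 1H, 1Cl → 0 − 1 + 1 = 0
2 carbons (C4, C6) meet the condition.

2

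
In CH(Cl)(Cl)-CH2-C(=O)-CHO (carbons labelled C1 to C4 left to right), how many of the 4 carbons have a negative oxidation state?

1

Tallying each carbon's bonds:
C1: 1C, 1H, 2Cl → 0 − 1 + 2 = +1
C2: 2C, 2H → 0 − 2 = -2
C3: 2C, 2O → 0 + 2 = +2
C4: 1C, 1H, 2O → 0 − 1 + 2 = +1
1 carbon (C2) meets the condition.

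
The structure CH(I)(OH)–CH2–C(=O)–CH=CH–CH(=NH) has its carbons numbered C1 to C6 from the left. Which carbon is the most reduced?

Count +1 for every bond to an atom more electronegative than carbon and −1 for every bond to one less electronegative; C–C bonds are 0. Tallying each carbon:
C1: 1C, 1H, 1O, 1I → 0 − 1 + 1 + 1 = +1
C2: 2C, 2H → 0 − 2 = -2
C3: 2C, 2O → 0 + 2 = +2
C4: 3C, 1H → 0 − 1 = -1
C5: 3C, 1H → 0 − 1 = -1
C6: 1C, 1H, 2N → 0 − 1 + 2 = +1
The most reduced carbon is C2 at -2.

C2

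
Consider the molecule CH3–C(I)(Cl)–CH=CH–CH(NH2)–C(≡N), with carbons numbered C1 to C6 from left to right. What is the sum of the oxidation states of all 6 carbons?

0

Tallying each carbon's bonds:
C1: 1C, 3H → 0 − 3 = -3
C2: 2C, 1Cl, 1I → 0 + 1 + 1 = +2
C3: 3C, 1H → 0 − 1 = -1
C4: 3C, 1H → 0 − 1 = -1
C5: 2C, 1H, 1N → 0 − 1 + 1 = 0
C6: 1C, 3N → 0 + 3 = +3
Sum = -3 + 2 − 1 − 1 + 0 + 3 = 0.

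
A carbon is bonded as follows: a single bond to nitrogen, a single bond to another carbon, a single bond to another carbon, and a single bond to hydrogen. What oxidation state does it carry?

0

The carbon has one bond to C (0), one bond to C (0), one bond to N (+1), one bond to H (-1).
Oxidation state = 0 + 0 + 1 − 1 = 0.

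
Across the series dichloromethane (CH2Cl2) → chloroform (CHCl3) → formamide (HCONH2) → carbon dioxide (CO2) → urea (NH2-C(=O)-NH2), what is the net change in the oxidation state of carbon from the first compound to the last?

+4

Carbon oxidation states along the series — dichloromethane: 0, chloroform: +2, formamide: +2, carbon dioxide: +4, urea: +4.
Net change = +4 − (0) = +4.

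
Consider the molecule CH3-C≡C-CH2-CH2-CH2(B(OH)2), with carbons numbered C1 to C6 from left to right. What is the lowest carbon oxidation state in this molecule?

Tallying each carbon's bonds:
C1: 1C, 3H → 0 − 3 = -3
C2: 4C → 0 = 0
C3: 4C → 0 = 0
C4: 2C, 2H → 0 − 2 = -2
C5: 2C, 2H → 0 − 2 = -2
C6: 1C, 2H, 1B → 0 − 2 − 1 = -3
The lowest value is -3.

-3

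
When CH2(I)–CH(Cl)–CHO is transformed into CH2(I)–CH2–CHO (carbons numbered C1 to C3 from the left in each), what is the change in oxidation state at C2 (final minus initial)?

Before: C2 has 2 bonds to C, 1 bond to H, 1 bond to Cl → oxidation state 0.
After: C2 has 2 bonds to C, 2 bonds to H → oxidation state -2.
Δ = -2 − (0) = -2, so this is a reduction at C2.

-2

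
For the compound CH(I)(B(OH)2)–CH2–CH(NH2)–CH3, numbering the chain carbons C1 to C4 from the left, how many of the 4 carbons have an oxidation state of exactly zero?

Bonds to more-electronegative neighbours contribute +1 each, bonds to H or metals contribute −1 each, and C–C bonds contribute 0. Tallying each carbon:
C1: 1C, 1H, 1I, 1B → 0 − 1 + 1 − 1 = -1
C2: 2C, 2H → 0 − 2 = -2
C3: 2C, 1H, 1N → 0 − 1 + 1 = 0
C4: 1C, 3H → 0 − 3 = -3
1 carbon (C3) meets the condition.

1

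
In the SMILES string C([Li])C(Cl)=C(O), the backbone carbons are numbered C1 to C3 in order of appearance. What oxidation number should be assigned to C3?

0

C3 has a double bond to C (2×0 = 0), one bond to H (-1), one bond to O (+1).
Oxidation state = 0 − 1 + 1 = 0.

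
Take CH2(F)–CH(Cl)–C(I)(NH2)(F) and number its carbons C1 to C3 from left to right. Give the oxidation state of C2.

Each bond to a more electronegative atom (O, N, halogen) counts +1, each bond to a less electronegative atom (H, metal, B, Si) counts −1, and each C–C bond counts 0.
C2 has one bond to C (0), one bond to C (0), one bond to H (-1), one bond to Cl (+1).
Oxidation state = 0 + 0 − 1 + 1 = 0.

0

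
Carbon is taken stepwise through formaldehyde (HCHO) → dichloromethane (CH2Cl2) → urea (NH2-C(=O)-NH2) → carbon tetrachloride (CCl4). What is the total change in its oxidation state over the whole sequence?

Carbon oxidation states along the series — formaldehyde: 0, dichloromethane: 0, urea: +4, carbon tetrachloride: +4.
Net change = +4 − (0) = +4.

+4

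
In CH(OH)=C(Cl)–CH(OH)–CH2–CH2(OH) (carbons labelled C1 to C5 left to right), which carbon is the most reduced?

C4

Count +1 for every bond to an atom more electronegative than carbon and −1 for every bond to one less electronegative; C–C bonds are 0. Tallying each carbon:
C1: 2C, 1H, 1O → 0 − 1 + 1 = 0
C2: 3C, 1Cl → 0 + 1 = +1
C3: 2C, 1H, 1O → 0 − 1 + 1 = 0
C4: 2C, 2H → 0 − 2 = -2
C5: 1C, 2H, 1O → 0 − 2 + 1 = -1
The most reduced carbon is C4 at -2.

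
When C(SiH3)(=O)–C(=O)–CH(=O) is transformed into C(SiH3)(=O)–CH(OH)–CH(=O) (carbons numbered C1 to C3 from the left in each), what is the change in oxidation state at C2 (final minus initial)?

-2

Before: C2 has 2 bonds to C, 2 bonds to O → oxidation state +2.
After: C2 has 2 bonds to C, 1 bond to H, 1 bond to O → oxidation state 0.
Δ = 0 − (+2) = -2, so this is a reduction at C2.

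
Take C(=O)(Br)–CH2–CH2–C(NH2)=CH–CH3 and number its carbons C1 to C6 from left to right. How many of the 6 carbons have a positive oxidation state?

Tallying each carbon's bonds:
C1: 1C, 2O, 1Br → 0 + 2 + 1 = +3
C2: 2C, 2H → 0 − 2 = -2
C3: 2C, 2H → 0 − 2 = -2
C4: 3C, 1N → 0 + 1 = +1
C5: 3C, 1H → 0 − 1 = -1
C6: 1C, 3H → 0 − 3 = -3
2 carbons (C1, C4) meet the condition.

2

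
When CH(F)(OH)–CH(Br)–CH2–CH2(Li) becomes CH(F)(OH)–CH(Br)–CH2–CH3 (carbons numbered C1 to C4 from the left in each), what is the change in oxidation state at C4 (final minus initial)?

0

Before: C4 has 1 bond to C, 2 bonds to H, 1 bond to Li → oxidation state -3.
After: C4 has 1 bond to C, 3 bonds to H → oxidation state -3.
Δ = -3 − (-3) = 0, so no net redox change at C4.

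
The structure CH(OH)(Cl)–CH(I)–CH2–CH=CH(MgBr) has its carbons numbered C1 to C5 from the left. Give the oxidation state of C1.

+1

Count +1 for every bond to an atom more electronegative than carbon and −1 for every bond to one less electronegative; C–C bonds are 0.
C1 has one bond to C (0), one bond to H (-1), one bond to O (+1), one bond to Cl (+1).
Oxidation state = 0 − 1 + 1 + 1 = +1.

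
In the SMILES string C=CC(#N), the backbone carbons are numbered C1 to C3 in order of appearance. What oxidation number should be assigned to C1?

-2

Bonds to more-electronegative neighbours contribute +1 each, bonds to H or metals contribute −1 each, and C–C bonds contribute 0.
C1 has a double bond to C (2×0 = 0), one bond to H (-1), one bond to H (-1).
Oxidation state = 0 − 1 − 1 = -2.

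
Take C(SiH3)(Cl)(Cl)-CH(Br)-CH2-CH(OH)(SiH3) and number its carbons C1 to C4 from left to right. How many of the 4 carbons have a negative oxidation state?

Each bond to a more electronegative atom (O, N, halogen) counts +1, each bond to a less electronegative atom (H, metal, B, Si) counts −1, and each C–C bond counts 0. Tallying each carbon:
C1: 1C, 2Cl, 1Si → 0 + 2 − 1 = +1
C2: 2C, 1H, 1Br → 0 − 1 + 1 = 0
C3: 2C, 2H → 0 − 2 = -2
C4: 1C, 1H, 1O, 1Si → 0 − 1 + 1 − 1 = -1
2 carbons (C3, C4) meet the condition.

2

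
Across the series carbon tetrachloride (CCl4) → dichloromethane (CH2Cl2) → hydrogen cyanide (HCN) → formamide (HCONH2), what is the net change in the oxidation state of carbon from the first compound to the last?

Carbon oxidation states along the series — carbon tetrachloride: +4, dichloromethane: 0, hydrogen cyanide: +2, formamide: +2.
Net change = +2 − (+4) = -2.

-2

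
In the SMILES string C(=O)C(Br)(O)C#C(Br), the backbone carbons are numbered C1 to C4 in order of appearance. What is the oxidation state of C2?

+2

C2 has one bond to C (0), one bond to C (0), one bond to Br (+1), one bond to O (+1).
Oxidation state = 0 + 0 + 1 + 1 = +2.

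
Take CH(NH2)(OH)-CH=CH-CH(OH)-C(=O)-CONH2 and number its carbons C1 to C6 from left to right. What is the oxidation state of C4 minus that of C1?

-1

C4: 2C, 1H, 1O → 0 − 1 + 1 = 0
C1: 1C, 1H, 1O, 1N → 0 − 1 + 1 + 1 = +1
Difference: 0 − (+1) = -1.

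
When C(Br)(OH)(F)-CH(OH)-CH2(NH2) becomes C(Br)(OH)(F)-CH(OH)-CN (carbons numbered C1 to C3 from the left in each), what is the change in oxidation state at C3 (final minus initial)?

+4

Before: C3 has 1 bond to C, 2 bonds to H, 1 bond to N → oxidation state -1.
After: C3 has 1 bond to C, 3 bonds to N → oxidation state +3.
Δ = +3 − (-1) = +4, so this is an oxidation at C3.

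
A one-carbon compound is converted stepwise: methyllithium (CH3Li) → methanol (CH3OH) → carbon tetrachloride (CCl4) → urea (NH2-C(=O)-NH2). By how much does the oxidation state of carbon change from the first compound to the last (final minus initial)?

+8

Carbon oxidation states along the series — methyllithium: -4, methanol: -2, carbon tetrachloride: +4, urea: +4.
Net change = +4 − (-4) = +8.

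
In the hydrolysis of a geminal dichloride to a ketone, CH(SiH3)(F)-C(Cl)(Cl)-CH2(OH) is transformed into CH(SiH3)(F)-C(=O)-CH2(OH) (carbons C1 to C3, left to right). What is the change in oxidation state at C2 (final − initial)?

Before: C2 has 2 bonds to C, 2 bonds to Cl → oxidation state +2.
After: C2 has 2 bonds to C, 2 bonds to O → oxidation state +2.
Δ = +2 − (+2) = 0, so no net redox change at C2.

0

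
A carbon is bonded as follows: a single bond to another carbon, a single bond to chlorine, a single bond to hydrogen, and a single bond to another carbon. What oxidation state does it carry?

The carbon has one bond to C (0), one bond to C (0), one bond to Cl (+1), one bond to H (-1).
Oxidation state = 0 + 0 + 1 − 1 = 0.

0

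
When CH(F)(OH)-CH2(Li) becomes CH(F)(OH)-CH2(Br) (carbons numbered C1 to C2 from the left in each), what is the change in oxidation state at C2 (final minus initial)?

Before: C2 has 1 bond to C, 2 bonds to H, 1 bond to Li → oxidation state -3.
After: C2 has 1 bond to C, 2 bonds to H, 1 bond to Br → oxidation state -1.
Δ = -1 − (-3) = +2, so this is an oxidation at C2.

+2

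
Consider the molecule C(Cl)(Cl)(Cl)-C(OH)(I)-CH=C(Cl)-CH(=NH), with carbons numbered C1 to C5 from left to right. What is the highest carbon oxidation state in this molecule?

+3

Tallying each carbon's bonds:
C1: 1C, 3Cl → 0 + 3 = +3
C2: 2C, 1O, 1I → 0 + 1 + 1 = +2
C3: 3C, 1H → 0 − 1 = -1
C4: 3C, 1Cl → 0 + 1 = +1
C5: 1C, 1H, 2N → 0 − 1 + 2 = +1
The highest value is +3.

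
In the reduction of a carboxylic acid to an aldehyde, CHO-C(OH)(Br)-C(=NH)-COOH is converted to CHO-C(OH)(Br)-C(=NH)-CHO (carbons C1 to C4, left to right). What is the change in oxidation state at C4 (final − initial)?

-2

Before: C4 has 1 bond to C, 3 bonds to O → oxidation state +3.
After: C4 has 1 bond to C, 1 bond to H, 2 bonds to O → oxidation state +1.
Δ = +1 − (+3) = -2, so this is a reduction at C4.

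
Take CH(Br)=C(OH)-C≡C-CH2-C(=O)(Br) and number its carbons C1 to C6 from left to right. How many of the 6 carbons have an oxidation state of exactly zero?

Each bond to a more electronegative atom (O, N, halogen) counts +1, each bond to a less electronegative atom (H, metal, B, Si) counts −1, and each C–C bond counts 0. Tallying each carbon:
C1: 2C, 1H, 1Br → 0 − 1 + 1 = 0
C2: 3C, 1O → 0 + 1 = +1
C3: 4C → 0 = 0
C4: 4C → 0 = 0
C5: 2C, 2H → 0 − 2 = -2
C6: 1C, 2O, 1Br → 0 + 2 + 1 = +3
3 carbons (C1, C3, C4) meet the condition.

3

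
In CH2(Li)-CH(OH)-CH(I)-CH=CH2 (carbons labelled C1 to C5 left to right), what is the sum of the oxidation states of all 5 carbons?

Tallying each carbon's bonds:
C1: 1C, 2H, 1Li → 0 − 2 − 1 = -3
C2: 2C, 1H, 1O → 0 − 1 + 1 = 0
C3: 2C, 1H, 1I → 0 − 1 + 1 = 0
C4: 3C, 1H → 0 − 1 = -1
C5: 2C, 2H → 0 − 2 = -2
Sum = -3 + 0 + 0 − 1 − 2 = -6.

-6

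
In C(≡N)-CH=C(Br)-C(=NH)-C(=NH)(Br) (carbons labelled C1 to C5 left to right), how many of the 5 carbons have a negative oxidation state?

Count +1 for every bond to an atom more electronegative than carbon and −1 for every bond to one less electronegative; C–C bonds are 0. Tallying each carbon:
C1: 1C, 3N → 0 + 3 = +3
C2: 3C, 1H → 0 − 1 = -1
C3: 3C, 1Br → 0 + 1 = +1
C4: 2C, 2N → 0 + 2 = +2
C5: 1C, 2N, 1Br → 0 + 2 + 1 = +3
1 carbon (C2) meets the condition.

1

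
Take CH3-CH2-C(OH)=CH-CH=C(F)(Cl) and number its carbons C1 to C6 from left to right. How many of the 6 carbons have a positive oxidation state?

Tallying each carbon's bonds:
C1: 1C, 3H → 0 − 3 = -3
C2: 2C, 2H → 0 − 2 = -2
C3: 3C, 1O → 0 + 1 = +1
C4: 3C, 1H → 0 − 1 = -1
C5: 3C, 1H → 0 − 1 = -1
C6: 2C, 1F, 1Cl → 0 + 1 + 1 = +2
2 carbons (C3, C6) meet the condition.

2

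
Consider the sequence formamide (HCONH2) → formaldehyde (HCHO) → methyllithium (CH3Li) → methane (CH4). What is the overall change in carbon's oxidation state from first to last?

Carbon oxidation states along the series — formamide: +2, formaldehyde: 0, methyllithium: -4, methane: -4.
Net change = -4 − (+2) = -6.

-6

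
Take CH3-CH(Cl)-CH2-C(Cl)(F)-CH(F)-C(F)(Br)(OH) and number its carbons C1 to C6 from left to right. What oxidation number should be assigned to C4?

+2

C4 has one bond to C (0), one bond to C (0), one bond to Cl (+1), one bond to F (+1).
Oxidation state = 0 + 0 + 1 + 1 = +2.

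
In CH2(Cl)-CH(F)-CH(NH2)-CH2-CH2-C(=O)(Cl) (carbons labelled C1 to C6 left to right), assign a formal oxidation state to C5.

-2

Assign +1 per bond to O/N/halogen, −1 per bond to H or an electropositive element, and 0 per bond to carbon.
C5 has one bond to C (0), one bond to C (0), one bond to H (-1), one bond to H (-1).
Oxidation state = 0 + 0 − 1 − 1 = -2.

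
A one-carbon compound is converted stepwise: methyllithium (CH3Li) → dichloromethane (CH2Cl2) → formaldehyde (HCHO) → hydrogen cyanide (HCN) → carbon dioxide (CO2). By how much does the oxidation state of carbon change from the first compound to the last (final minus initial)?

+8

Carbon oxidation states along the series — methyllithium: -4, dichloromethane: 0, formaldehyde: 0, hydrogen cyanide: +2, carbon dioxide: +4.
Net change = +4 − (-4) = +8.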